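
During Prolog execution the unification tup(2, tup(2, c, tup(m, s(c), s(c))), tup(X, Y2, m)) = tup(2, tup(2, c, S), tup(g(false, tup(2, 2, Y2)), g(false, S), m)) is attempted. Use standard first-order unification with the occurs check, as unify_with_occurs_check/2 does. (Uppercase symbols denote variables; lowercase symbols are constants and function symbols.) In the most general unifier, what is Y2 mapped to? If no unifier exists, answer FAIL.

g(false, tup(m, s(c), s(c)))

Decompose tup/3: 2 = 2,  tup(2, c, tup(m, s(c), s(c))) = tup(2, c, S),  tup(X, Y2, m) = tup(g(false, tup(2, 2, Y2)), g(false, S), m).
Delete trivial equation 2 = 2.
Decompose tup/3: 2 = 2,  c = c,  tup(m, s(c), s(c)) = S.
Delete trivial equation 2 = 2.
Delete trivial equation c = c.
Bind S := tup(m, s(c), s(c)); substituting into the remaining equation gives: tup(X, Y2, m) = tup(g(false, tup(2, 2, Y2)), g(false, tup(m, s(c), s(c))), m).
Decompose tup/3: X = g(false, tup(2, 2, Y2)),  Y2 = g(false, tup(m, s(c), s(c))),  m = m.
Bind X := g(false, tup(2, 2, Y2)); no other remaining equation mentions X.
Bind Y2 := g(false, tup(m, s(c), s(c))); no other remaining equation mentions Y2. Substituting into the earlier binding gives X := g(false, tup(2, 2, g(false, tup(m, s(c), s(c))))).
Delete trivial equation m = m.
MGU = { S = tup(m, s(c), s(c)), X = g(false, tup(2, 2, g(false, tup(m, s(c), s(c))))), Y2 = g(false, tup(m, s(c), s(c))) }, so Y2 = g(false, tup(m, s(c), s(c))).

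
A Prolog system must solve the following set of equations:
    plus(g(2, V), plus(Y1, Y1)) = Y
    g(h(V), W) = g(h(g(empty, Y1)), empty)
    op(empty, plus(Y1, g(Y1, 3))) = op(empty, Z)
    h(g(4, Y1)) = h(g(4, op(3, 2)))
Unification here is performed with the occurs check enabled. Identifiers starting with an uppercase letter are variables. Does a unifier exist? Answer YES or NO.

YES

Bind Y := plus(g(2, V), plus(Y1, Y1)); no other remaining equation mentions Y.
Decompose g/2: h(V) = h(g(empty, Y1)),  W = empty.
Decompose h/1: V = g(empty, Y1).
Bind V := g(empty, Y1); no other remaining equation mentions V. Substituting into the earlier binding gives Y := plus(g(2, g(empty, Y1)), plus(Y1, Y1)).
Bind W := empty; no other remaining equation mentions W.
Decompose op/2: empty = empty,  plus(Y1, g(Y1, 3)) = Z.
Delete trivial equation empty = empty.
Bind Z := plus(Y1, g(Y1, 3)); no other remaining equation mentions Z.
Decompose h/1: g(4, Y1) = g(4, op(3, 2)).
Decompose g/2: 4 = 4,  Y1 = op(3, 2).
Delete trivial equation 4 = 4.
Bind Y1 := op(3, 2). Substituting into the earlier bindings gives Y := plus(g(2, g(empty, op(3, 2))), plus(op(3, 2), op(3, 2))), V := g(empty, op(3, 2)), Z := plus(op(3, 2), g(op(3, 2), 3)).
No equations remain and no clash or occurs-check failure arose, so a unifier exists.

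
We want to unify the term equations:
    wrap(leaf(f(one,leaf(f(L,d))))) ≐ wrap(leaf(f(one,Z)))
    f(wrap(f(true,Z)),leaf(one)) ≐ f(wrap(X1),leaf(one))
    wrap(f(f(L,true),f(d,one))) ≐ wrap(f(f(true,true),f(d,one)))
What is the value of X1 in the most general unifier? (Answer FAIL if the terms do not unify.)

f(true,leaf(f(true,d)))

Decompose wrap/1: leaf(f(one,leaf(f(L,d)))) ≐ leaf(f(one,Z)).
Decompose leaf/1: f(one,leaf(f(L,d))) ≐ f(one,Z).
Decompose f/2: one ≐ one,  leaf(f(L,d)) ≐ Z.
Delete trivial equation one ≐ one.
Bind Z := leaf(f(L,d)); substituting into the one remaining equation that mentions Z gives: f(wrap(f(true,leaf(f(L,d)))),leaf(one)) ≐ f(wrap(X1),leaf(one)).
Decompose f/2: wrap(f(true,leaf(f(L,d)))) ≐ wrap(X1),  leaf(one) ≐ leaf(one).
Decompose wrap/1: f(true,leaf(f(L,d))) ≐ X1.
Bind X1 := f(true,leaf(f(L,d))); no other remaining equation mentions X1.
Delete trivial equation leaf(one) ≐ leaf(one).
Decompose wrap/1: f(f(L,true),f(d,one)) ≐ f(f(true,true),f(d,one)).
Decompose f/2: f(L,true) ≐ f(true,true),  f(d,one) ≐ f(d,one).
Decompose f/2: L ≐ true,  true ≐ true.
Bind L := true; no other remaining equation mentions L. Substituting into the earlier bindings gives Z := leaf(f(true,d)), X1 := f(true,leaf(f(true,d))).
Delete trivial equation true ≐ true.
Delete trivial equation f(d,one) ≐ f(d,one).
MGU = { Z := leaf(f(true,d)), X1 := f(true,leaf(f(true,d))), L := true }, so X1 := f(true,leaf(f(true,d))).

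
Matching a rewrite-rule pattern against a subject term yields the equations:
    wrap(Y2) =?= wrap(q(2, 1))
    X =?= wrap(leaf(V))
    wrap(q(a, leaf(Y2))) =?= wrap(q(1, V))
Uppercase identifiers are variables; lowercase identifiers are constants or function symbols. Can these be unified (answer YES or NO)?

Decompose wrap/1: Y2 =?= q(2, 1).
Bind Y2 := q(2, 1); substituting into the one remaining equation that mentions Y2 gives: wrap(q(a, leaf(q(2, 1)))) =?= wrap(q(1, V)).
Bind X := wrap(leaf(V)); no other remaining equation mentions X.
Decompose wrap/1: q(a, leaf(q(2, 1))) =?= q(1, V).
Decompose q/2: a =?= 1,  leaf(q(2, 1)) =?= V.
Clash: constants a and 1 differ; no unifier exists.

NO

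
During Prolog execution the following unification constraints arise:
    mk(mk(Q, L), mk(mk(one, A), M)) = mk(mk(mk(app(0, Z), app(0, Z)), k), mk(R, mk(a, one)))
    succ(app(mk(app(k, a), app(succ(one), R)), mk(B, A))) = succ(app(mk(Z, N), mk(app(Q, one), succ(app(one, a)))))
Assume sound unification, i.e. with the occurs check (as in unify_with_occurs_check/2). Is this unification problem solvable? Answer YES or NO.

YES

Decompose mk/2: mk(Q, L) = mk(mk(app(0, Z), app(0, Z)), k),  mk(mk(one, A), M) = mk(R, mk(a, one)).
Decompose mk/2: Q = mk(app(0, Z), app(0, Z)),  L = k.
Bind Q := mk(app(0, Z), app(0, Z)); substituting into the one remaining equation that mentions Q gives: succ(app(mk(app(k, a), app(succ(one), R)), mk(B, A))) = succ(app(mk(Z, N), mk(app(mk(app(0, Z), app(0, Z)), one), succ(app(one, a))))).
Bind L := k; no other remaining equation mentions L.
Decompose mk/2: mk(one, A) = R,  M = mk(a, one).
Bind R := mk(one, A); substituting into the one remaining equation that mentions R gives: succ(app(mk(app(k, a), app(succ(one), mk(one, A))), mk(B, A))) = succ(app(mk(Z, N), mk(app(mk(app(0, Z), app(0, Z)), one), succ(app(one, a))))).
Bind M := mk(a, one); no other remaining equation mentions M.
Decompose succ/1: app(mk(app(k, a), app(succ(one), mk(one, A))), mk(B, A)) = app(mk(Z, N), mk(app(mk(app(0, Z), app(0, Z)), one), succ(app(one, a)))).
Decompose app/2: mk(app(k, a), app(succ(one), mk(one, A))) = mk(Z, N),  mk(B, A) = mk(app(mk(app(0, Z), app(0, Z)), one), succ(app(one, a))).
Decompose mk/2: app(k, a) = Z,  app(succ(one), mk(one, A)) = N.
Bind Z := app(k, a); substituting into the one remaining equation that mentions Z gives: mk(B, A) = mk(app(mk(app(0, app(k, a)), app(0, app(k, a))), one), succ(app(one, a))). Substituting into the earlier binding gives Q := mk(app(0, app(k, a)), app(0, app(k, a))).
Bind N := app(succ(one), mk(one, A)); no other remaining equation mentions N.
Decompose mk/2: B = app(mk(app(0, app(k, a)), app(0, app(k, a))), one),  A = succ(app(one, a)).
Bind B := app(mk(app(0, app(k, a)), app(0, app(k, a))), one); no other remaining equation mentions B.
Bind A := succ(app(one, a)). Substituting into the earlier bindings gives R := mk(one, succ(app(one, a))), N := app(succ(one), mk(one, succ(app(one, a)))).
No equations remain and no clash or occurs-check failure arose, so a unifier exists.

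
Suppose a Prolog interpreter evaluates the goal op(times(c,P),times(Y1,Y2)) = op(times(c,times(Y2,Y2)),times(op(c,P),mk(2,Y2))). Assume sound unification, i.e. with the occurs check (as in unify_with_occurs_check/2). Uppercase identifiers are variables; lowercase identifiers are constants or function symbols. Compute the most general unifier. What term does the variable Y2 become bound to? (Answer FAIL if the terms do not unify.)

Decompose op/2: times(c,P) = times(c,times(Y2,Y2)),  times(Y1,Y2) = times(op(c,P),mk(2,Y2)).
Decompose times/2: c = c,  P = times(Y2,Y2).
Delete trivial equation c = c.
Bind P := times(Y2,Y2); substituting into the remaining equation gives: times(Y1,Y2) = times(op(c,times(Y2,Y2)),mk(2,Y2)).
Decompose times/2: Y1 = op(c,times(Y2,Y2)),  Y2 = mk(2,Y2).
Bind Y1 := op(c,times(Y2,Y2)); no other remaining equation mentions Y1.
Occurs check fails: Y2 occurs in mk(2,Y2); the equation Y2 = mk(2,Y2) has no finite solution.

FAIL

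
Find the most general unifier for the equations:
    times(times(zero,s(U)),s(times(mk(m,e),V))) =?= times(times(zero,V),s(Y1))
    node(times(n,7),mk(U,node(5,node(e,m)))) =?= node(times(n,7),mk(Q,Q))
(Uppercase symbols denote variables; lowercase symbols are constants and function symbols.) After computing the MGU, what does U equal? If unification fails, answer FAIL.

Decompose times/2: times(zero,s(U)) =?= times(zero,V),  s(times(mk(m,e),V)) =?= s(Y1).
Decompose times/2: zero =?= zero,  s(U) =?= V.
Delete trivial equation zero =?= zero.
Bind V := s(U); substituting into the one remaining equation that mentions V gives: s(times(mk(m,e),s(U))) =?= s(Y1).
Decompose s/1: times(mk(m,e),s(U)) =?= Y1.
Bind Y1 := times(mk(m,e),s(U)); no other remaining equation mentions Y1.
Decompose node/2: times(n,7) =?= times(n,7),  mk(U,node(5,node(e,m))) =?= mk(Q,Q).
Delete trivial equation times(n,7) =?= times(n,7).
Decompose mk/2: U =?= Q,  node(5,node(e,m)) =?= Q.
Bind U := Q; no other remaining equation mentions U. Substituting into the earlier bindings gives V := s(Q), Y1 := times(mk(m,e),s(Q)).
Bind Q := node(5,node(e,m)). Substituting into the earlier bindings gives V := s(node(5,node(e,m))), Y1 := times(mk(m,e),s(node(5,node(e,m)))), U := node(5,node(e,m)).
MGU = { V -> s(node(5,node(e,m))), Y1 -> times(mk(m,e),s(node(5,node(e,m)))), U -> node(5,node(e,m)), Q -> node(5,node(e,m)) }, so U -> node(5,node(e,m)).

node(5,node(e,m))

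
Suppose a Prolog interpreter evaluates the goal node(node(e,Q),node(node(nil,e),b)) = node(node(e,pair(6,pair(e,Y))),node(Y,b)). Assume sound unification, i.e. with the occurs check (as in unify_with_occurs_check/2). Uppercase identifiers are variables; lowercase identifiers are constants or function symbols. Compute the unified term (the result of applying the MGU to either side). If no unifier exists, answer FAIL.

Decompose node/2: node(e,Q) = node(e,pair(6,pair(e,Y))),  node(node(nil,e),b) = node(Y,b).
Decompose node/2: e = e,  Q = pair(6,pair(e,Y)).
Delete trivial equation e = e.
Bind Q := pair(6,pair(e,Y)); no other remaining equation mentions Q.
Decompose node/2: node(nil,e) = Y,  b = b.
Bind Y := node(nil,e); no other remaining equation mentions Y. Substituting into the earlier binding gives Q := pair(6,pair(e,node(nil,e))).
Delete trivial equation b = b.
Applying the MGU to either side gives node(node(e,pair(6,pair(e,node(nil,e)))),node(node(nil,e),b)).

node(node(e,pair(6,pair(e,node(nil,e)))),node(node(nil,e),b))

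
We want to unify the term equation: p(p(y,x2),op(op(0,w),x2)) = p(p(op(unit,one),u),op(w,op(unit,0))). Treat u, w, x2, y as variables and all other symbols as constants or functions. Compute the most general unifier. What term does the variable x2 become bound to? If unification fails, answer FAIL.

Decompose p/2: p(y,x2) = p(op(unit,one),u),  op(op(0,w),x2) = op(w,op(unit,0)).
Decompose p/2: y = op(unit,one),  x2 = u.
Bind y := op(unit,one); no other remaining equation mentions y.
Bind x2 := u; substituting into the remaining equation gives: op(op(0,w),u) = op(w,op(unit,0)).
Decompose op/2: op(0,w) = w,  u = op(unit,0).
Occurs check fails: w occurs in op(0,w); the equation w = op(0,w) has no finite solution.

FAIL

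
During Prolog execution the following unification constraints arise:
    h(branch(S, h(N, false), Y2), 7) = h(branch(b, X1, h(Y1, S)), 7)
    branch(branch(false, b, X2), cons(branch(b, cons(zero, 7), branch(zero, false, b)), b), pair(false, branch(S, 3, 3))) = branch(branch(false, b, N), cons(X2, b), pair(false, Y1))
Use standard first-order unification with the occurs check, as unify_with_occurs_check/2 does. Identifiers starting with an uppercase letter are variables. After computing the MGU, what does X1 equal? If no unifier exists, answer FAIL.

Decompose h/2: branch(S, h(N, false), Y2) = branch(b, X1, h(Y1, S)),  7 = 7.
Decompose branch/3: S = b,  h(N, false) = X1,  Y2 = h(Y1, S).
Bind S := b; substituting into the 2 remaining equations that mention S gives: Y2 = h(Y1, b),  branch(branch(false, b, X2), cons(branch(b, cons(zero, 7), branch(zero, false, b)), b), pair(false, branch(b, 3, 3))) = branch(branch(false, b, N), cons(X2, b), pair(false, Y1)).
Bind X1 := h(N, false); no other remaining equation mentions X1.
Bind Y2 := h(Y1, b); no other remaining equation mentions Y2.
Delete trivial equation 7 = 7.
Decompose branch/3: branch(false, b, X2) = branch(false, b, N),  cons(branch(b, cons(zero, 7), branch(zero, false, b)), b) = cons(X2, b),  pair(false, branch(b, 3, 3)) = pair(false, Y1).
Decompose branch/3: false = false,  b = b,  X2 = N.
Delete trivial equation false = false.
Delete trivial equation b = b.
Bind X2 := N; substituting into the one remaining equation that mentions X2 gives: cons(branch(b, cons(zero, 7), branch(zero, false, b)), b) = cons(N, b).
Decompose cons/2: branch(b, cons(zero, 7), branch(zero, false, b)) = N,  b = b.
Bind N := branch(b, cons(zero, 7), branch(zero, false, b)); no other remaining equation mentions N. Substituting into the earlier bindings gives X1 := h(branch(b, cons(zero, 7), branch(zero, false, b)), false), X2 := branch(b, cons(zero, 7), branch(zero, false, b)).
Delete trivial equation b = b.
Decompose pair/2: false = false,  branch(b, 3, 3) = Y1.
Delete trivial equation false = false.
Bind Y1 := branch(b, 3, 3). Substituting into the earlier binding gives Y2 := h(branch(b, 3, 3), b).
MGU = { S ↦ b, X1 ↦ h(branch(b, cons(zero, 7), branch(zero, false, b)), false), Y2 ↦ h(branch(b, 3, 3), b), X2 ↦ branch(b, cons(zero, 7), branch(zero, false, b)), N ↦ branch(b, cons(zero, 7), branch(zero, false, b)), Y1 ↦ branch(b, 3, 3) }, so X1 ↦ h(branch(b, cons(zero, 7), branch(zero, false, b)), false).

h(branch(b, cons(zero, 7), branch(zero, false, b)), false)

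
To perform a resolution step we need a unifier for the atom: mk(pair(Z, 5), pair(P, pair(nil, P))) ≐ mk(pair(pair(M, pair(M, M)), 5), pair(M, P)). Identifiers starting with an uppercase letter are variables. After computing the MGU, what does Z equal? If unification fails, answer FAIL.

Decompose mk/2: pair(Z, 5) ≐ pair(pair(M, pair(M, M)), 5),  pair(P, pair(nil, P)) ≐ pair(M, P).
Decompose pair/2: Z ≐ pair(M, pair(M, M)),  5 ≐ 5.
Bind Z := pair(M, pair(M, M)); no other remaining equation mentions Z.
Delete trivial equation 5 ≐ 5.
Decompose pair/2: P ≐ M,  pair(nil, P) ≐ P.
Bind P := M; substituting into the remaining equation gives: pair(nil, M) ≐ M.
Occurs check fails: M occurs in pair(nil, M); the equation M ≐ pair(nil, M) has no finite solution.

FAIL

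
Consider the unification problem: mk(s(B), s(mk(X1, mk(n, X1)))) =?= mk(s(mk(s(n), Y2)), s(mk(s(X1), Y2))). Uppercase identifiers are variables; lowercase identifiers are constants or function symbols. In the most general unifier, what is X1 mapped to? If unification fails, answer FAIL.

Decompose mk/2: s(B) =?= s(mk(s(n), Y2)),  s(mk(X1, mk(n, X1))) =?= s(mk(s(X1), Y2)).
Decompose s/1: B =?= mk(s(n), Y2).
Bind B := mk(s(n), Y2); no other remaining equation mentions B.
Decompose s/1: mk(X1, mk(n, X1)) =?= mk(s(X1), Y2).
Decompose mk/2: X1 =?= s(X1),  mk(n, X1) =?= Y2.
Occurs check fails: X1 occurs in s(X1); the equation X1 =?= s(X1) has no finite solution.

FAIL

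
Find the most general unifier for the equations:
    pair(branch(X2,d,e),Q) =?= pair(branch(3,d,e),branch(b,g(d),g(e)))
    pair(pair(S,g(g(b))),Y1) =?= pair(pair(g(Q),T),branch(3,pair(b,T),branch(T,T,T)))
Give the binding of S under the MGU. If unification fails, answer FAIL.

Decompose pair/2: branch(X2,d,e) =?= branch(3,d,e),  Q =?= branch(b,g(d),g(e)).
Decompose branch/3: X2 =?= 3,  d =?= d,  e =?= e.
Bind X2 := 3; no other remaining equation mentions X2.
Delete trivial equation d =?= d.
Delete trivial equation e =?= e.
Bind Q := branch(b,g(d),g(e)); substituting into the remaining equation gives: pair(pair(S,g(g(b))),Y1) =?= pair(pair(g(branch(b,g(d),g(e))),T),branch(3,pair(b,T),branch(T,T,T))).
Decompose pair/2: pair(S,g(g(b))) =?= pair(g(branch(b,g(d),g(e))),T),  Y1 =?= branch(3,pair(b,T),branch(T,T,T)).
Decompose pair/2: S =?= g(branch(b,g(d),g(e))),  g(g(b)) =?= T.
Bind S := g(branch(b,g(d),g(e))); no other remaining equation mentions S.
Bind T := g(g(b)); substituting into the remaining equation gives: Y1 =?= branch(3,pair(b,g(g(b))),branch(g(g(b)),g(g(b)),g(g(b)))).
Bind Y1 := branch(3,pair(b,g(g(b))),branch(g(g(b)),g(g(b)),g(g(b)))).
MGU = { X2 -> 3, Q -> branch(b,g(d),g(e)), S -> g(branch(b,g(d),g(e))), T -> g(g(b)), Y1 -> branch(3,pair(b,g(g(b))),branch(g(g(b)),g(g(b)),g(g(b)))) }, so S -> g(branch(b,g(d),g(e))).

g(branch(b,g(d),g(e)))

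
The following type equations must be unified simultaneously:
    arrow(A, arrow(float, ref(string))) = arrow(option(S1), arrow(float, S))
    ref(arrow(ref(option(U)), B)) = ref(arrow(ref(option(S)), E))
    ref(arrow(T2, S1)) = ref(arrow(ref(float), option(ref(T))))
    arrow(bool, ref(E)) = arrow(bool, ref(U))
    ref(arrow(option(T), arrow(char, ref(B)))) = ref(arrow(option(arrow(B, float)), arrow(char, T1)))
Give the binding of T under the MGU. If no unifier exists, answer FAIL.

arrow(ref(string), float)

Decompose arrow/2: A = option(S1),  arrow(float, ref(string)) = arrow(float, S).
Bind A := option(S1); no other remaining equation mentions A.
Decompose arrow/2: float = float,  ref(string) = S.
Delete trivial equation float = float.
Bind S := ref(string); substituting into the one remaining equation that mentions S gives: ref(arrow(ref(option(U)), B)) = ref(arrow(ref(option(ref(string))), E)).
Decompose ref/1: arrow(ref(option(U)), B) = arrow(ref(option(ref(string))), E).
Decompose arrow/2: ref(option(U)) = ref(option(ref(string))),  B = E.
Decompose ref/1: option(U) = option(ref(string)).
Decompose option/1: U = ref(string).
Bind U := ref(string); substituting into the one remaining equation that mentions U gives: arrow(bool, ref(E)) = arrow(bool, ref(ref(string))).
Bind B := E; substituting into the one remaining equation that mentions B gives: ref(arrow(option(T), arrow(char, ref(E)))) = ref(arrow(option(arrow(E, float)), arrow(char, T1))).
Decompose ref/1: arrow(T2, S1) = arrow(ref(float), option(ref(T))).
Decompose arrow/2: T2 = ref(float),  S1 = option(ref(T)).
Bind T2 := ref(float); no other remaining equation mentions T2.
Bind S1 := option(ref(T)); no other remaining equation mentions S1. Substituting into the earlier binding gives A := option(option(ref(T))).
Decompose arrow/2: bool = bool,  ref(E) = ref(ref(string)).
Delete trivial equation bool = bool.
Decompose ref/1: E = ref(string).
Bind E := ref(string); substituting into the remaining equation gives: ref(arrow(option(T), arrow(char, ref(ref(string))))) = ref(arrow(option(arrow(ref(string), float)), arrow(char, T1))). Substituting into the earlier binding gives B := ref(string).
Decompose ref/1: arrow(option(T), arrow(char, ref(ref(string)))) = arrow(option(arrow(ref(string), float)), arrow(char, T1)).
Decompose arrow/2: option(T) = option(arrow(ref(string), float)),  arrow(char, ref(ref(string))) = arrow(char, T1).
Decompose option/1: T = arrow(ref(string), float).
Bind T := arrow(ref(string), float); no other remaining equation mentions T. Substituting into the earlier bindings gives A := option(option(ref(arrow(ref(string), float)))), S1 := option(ref(arrow(ref(string), float))).
Decompose arrow/2: char = char,  ref(ref(string)) = T1.
Delete trivial equation char = char.
Bind T1 := ref(ref(string)).
MGU = { A -> option(option(ref(arrow(ref(string), float)))), S -> ref(string), U -> ref(string), B -> ref(string), T2 -> ref(float), S1 -> option(ref(arrow(ref(string), float))), E -> ref(string), T -> arrow(ref(string), float), T1 -> ref(ref(string)) }, so T -> arrow(ref(string), float).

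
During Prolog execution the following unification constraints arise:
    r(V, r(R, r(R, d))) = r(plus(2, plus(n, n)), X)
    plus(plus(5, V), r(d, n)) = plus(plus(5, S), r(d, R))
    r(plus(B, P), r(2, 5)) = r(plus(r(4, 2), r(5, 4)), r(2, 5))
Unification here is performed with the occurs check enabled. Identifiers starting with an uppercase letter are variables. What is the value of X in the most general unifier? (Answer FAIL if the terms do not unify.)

r(n, r(n, d))

Decompose r/2: V = plus(2, plus(n, n)),  r(R, r(R, d)) = X.
Bind V := plus(2, plus(n, n)); substituting into the one remaining equation that mentions V gives: plus(plus(5, plus(2, plus(n, n))), r(d, n)) = plus(plus(5, S), r(d, R)).
Bind X := r(R, r(R, d)); no other remaining equation mentions X.
Decompose plus/2: plus(5, plus(2, plus(n, n))) = plus(5, S),  r(d, n) = r(d, R).
Decompose plus/2: 5 = 5,  plus(2, plus(n, n)) = S.
Delete trivial equation 5 = 5.
Bind S := plus(2, plus(n, n)); no other remaining equation mentions S.
Decompose r/2: d = d,  n = R.
Delete trivial equation d = d.
Bind R := n; no other remaining equation mentions R. Substituting into the earlier binding gives X := r(n, r(n, d)).
Decompose r/2: plus(B, P) = plus(r(4, 2), r(5, 4)),  r(2, 5) = r(2, 5).
Decompose plus/2: B = r(4, 2),  P = r(5, 4).
Bind B := r(4, 2); no other remaining equation mentions B.
Bind P := r(5, 4); no other remaining equation mentions P.
Delete trivial equation r(2, 5) = r(2, 5).
MGU = { V ↦ plus(2, plus(n, n)), X ↦ r(n, r(n, d)), S ↦ plus(2, plus(n, n)), R ↦ n, B ↦ r(4, 2), P ↦ r(5, 4) }, so X ↦ r(n, r(n, d)).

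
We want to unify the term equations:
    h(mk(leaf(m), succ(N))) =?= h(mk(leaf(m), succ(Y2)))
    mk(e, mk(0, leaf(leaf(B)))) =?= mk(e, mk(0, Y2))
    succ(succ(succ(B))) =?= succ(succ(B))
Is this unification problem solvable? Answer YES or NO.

NO

Decompose h/1: mk(leaf(m), succ(N)) =?= mk(leaf(m), succ(Y2)).
Decompose mk/2: leaf(m) =?= leaf(m),  succ(N) =?= succ(Y2).
Delete trivial equation leaf(m) =?= leaf(m).
Decompose succ/1: N =?= Y2.
Bind N := Y2; no other remaining equation mentions N.
Decompose mk/2: e =?= e,  mk(0, leaf(leaf(B))) =?= mk(0, Y2).
Delete trivial equation e =?= e.
Decompose mk/2: 0 =?= 0,  leaf(leaf(B)) =?= Y2.
Delete trivial equation 0 =?= 0.
Bind Y2 := leaf(leaf(B)); no other remaining equation mentions Y2. Substituting into the earlier binding gives N := leaf(leaf(B)).
Decompose succ/1: succ(succ(B)) =?= succ(B).
Decompose succ/1: succ(B) =?= B.
Occurs check fails: B occurs in succ(B); the equation B =?= succ(B) has no finite solution.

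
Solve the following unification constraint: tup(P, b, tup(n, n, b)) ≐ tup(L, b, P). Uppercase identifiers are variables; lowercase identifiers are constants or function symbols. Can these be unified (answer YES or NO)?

Decompose tup/3: P ≐ L,  b ≐ b,  tup(n, n, b) ≐ P.
Bind P := L; substituting into the one remaining equation that mentions P gives: tup(n, n, b) ≐ L.
Delete trivial equation b ≐ b.
Bind L := tup(n, n, b). Substituting into the earlier binding gives P := tup(n, n, b).
No equations remain and no clash or occurs-check failure arose, so a unifier exists.

YES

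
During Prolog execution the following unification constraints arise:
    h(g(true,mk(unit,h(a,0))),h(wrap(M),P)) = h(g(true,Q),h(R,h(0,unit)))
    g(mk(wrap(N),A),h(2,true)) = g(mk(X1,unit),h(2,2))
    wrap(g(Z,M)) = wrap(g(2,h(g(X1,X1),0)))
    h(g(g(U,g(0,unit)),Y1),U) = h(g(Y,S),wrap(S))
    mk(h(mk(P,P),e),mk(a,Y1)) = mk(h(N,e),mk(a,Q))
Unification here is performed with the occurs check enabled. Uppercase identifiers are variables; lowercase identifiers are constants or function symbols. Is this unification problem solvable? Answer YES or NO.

NO

Decompose h/2: g(true,mk(unit,h(a,0))) = g(true,Q),  h(wrap(M),P) = h(R,h(0,unit)).
Decompose g/2: true = true,  mk(unit,h(a,0)) = Q.
Delete trivial equation true = true.
Bind Q := mk(unit,h(a,0)); substituting into the one remaining equation that mentions Q gives: mk(h(mk(P,P),e),mk(a,Y1)) = mk(h(N,e),mk(a,mk(unit,h(a,0)))).
Decompose h/2: wrap(M) = R,  P = h(0,unit).
Bind R := wrap(M); no other remaining equation mentions R.
Bind P := h(0,unit); substituting into the one remaining equation that mentions P gives: mk(h(mk(h(0,unit),h(0,unit)),e),mk(a,Y1)) = mk(h(N,e),mk(a,mk(unit,h(a,0)))).
Decompose g/2: mk(wrap(N),A) = mk(X1,unit),  h(2,true) = h(2,2).
Decompose mk/2: wrap(N) = X1,  A = unit.
Bind X1 := wrap(N); substituting into the one remaining equation that mentions X1 gives: wrap(g(Z,M)) = wrap(g(2,h(g(wrap(N),wrap(N)),0))).
Bind A := unit; no other remaining equation mentions A.
Decompose h/2: 2 = 2,  true = 2.
Delete trivial equation 2 = 2.
Clash: constants true and 2 differ; no unifier exists.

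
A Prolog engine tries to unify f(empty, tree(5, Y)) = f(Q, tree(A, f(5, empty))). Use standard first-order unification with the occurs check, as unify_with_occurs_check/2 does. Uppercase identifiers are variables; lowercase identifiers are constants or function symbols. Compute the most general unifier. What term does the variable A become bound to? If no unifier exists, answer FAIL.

Decompose f/2: empty = Q,  tree(5, Y) = tree(A, f(5, empty)).
Bind Q := empty; no other remaining equation mentions Q.
Decompose tree/2: 5 = A,  Y = f(5, empty).
Bind A := 5; no other remaining equation mentions A.
Bind Y := f(5, empty).
MGU = { Q = empty, A = 5, Y = f(5, empty) }, so A = 5.

5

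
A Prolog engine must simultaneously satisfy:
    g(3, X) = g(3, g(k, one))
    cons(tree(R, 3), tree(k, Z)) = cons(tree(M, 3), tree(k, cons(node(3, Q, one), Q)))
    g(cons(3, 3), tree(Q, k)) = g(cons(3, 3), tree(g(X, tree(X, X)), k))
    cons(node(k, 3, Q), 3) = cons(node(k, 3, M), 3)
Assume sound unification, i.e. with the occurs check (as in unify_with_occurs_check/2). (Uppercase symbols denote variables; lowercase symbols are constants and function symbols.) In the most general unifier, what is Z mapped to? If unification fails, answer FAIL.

cons(node(3, g(g(k, one), tree(g(k, one), g(k, one))), one), g(g(k, one), tree(g(k, one), g(k, one))))

Decompose g/2: 3 = 3,  X = g(k, one).
Delete trivial equation 3 = 3.
Bind X := g(k, one); substituting into the one remaining equation that mentions X gives: g(cons(3, 3), tree(Q, k)) = g(cons(3, 3), tree(g(g(k, one), tree(g(k, one), g(k, one))), k)).
Decompose cons/2: tree(R, 3) = tree(M, 3),  tree(k, Z) = tree(k, cons(node(3, Q, one), Q)).
Decompose tree/2: R = M,  3 = 3.
Bind R := M; no other remaining equation mentions R.
Delete trivial equation 3 = 3.
Decompose tree/2: k = k,  Z = cons(node(3, Q, one), Q).
Delete trivial equation k = k.
Bind Z := cons(node(3, Q, one), Q); no other remaining equation mentions Z.
Decompose g/2: cons(3, 3) = cons(3, 3),  tree(Q, k) = tree(g(g(k, one), tree(g(k, one), g(k, one))), k).
Delete trivial equation cons(3, 3) = cons(3, 3).
Decompose tree/2: Q = g(g(k, one), tree(g(k, one), g(k, one))),  k = k.
Bind Q := g(g(k, one), tree(g(k, one), g(k, one))); substituting into the one remaining equation that mentions Q gives: cons(node(k, 3, g(g(k, one), tree(g(k, one), g(k, one)))), 3) = cons(node(k, 3, M), 3). Substituting into the earlier binding gives Z := cons(node(3, g(g(k, one), tree(g(k, one), g(k, one))), one), g(g(k, one), tree(g(k, one), g(k, one)))).
Delete trivial equation k = k.
Decompose cons/2: node(k, 3, g(g(k, one), tree(g(k, one), g(k, one)))) = node(k, 3, M),  3 = 3.
Decompose node/3: k = k,  3 = 3,  g(g(k, one), tree(g(k, one), g(k, one))) = M.
Delete trivial equation k = k.
Delete trivial equation 3 = 3.
Bind M := g(g(k, one), tree(g(k, one), g(k, one))); no other remaining equation mentions M. Substituting into the earlier binding gives R := g(g(k, one), tree(g(k, one), g(k, one))).
Delete trivial equation 3 = 3.
MGU = { X = g(k, one), R = g(g(k, one), tree(g(k, one), g(k, one))), Z = cons(node(3, g(g(k, one), tree(g(k, one), g(k, one))), one), g(g(k, one), tree(g(k, one), g(k, one)))), Q = g(g(k, one), tree(g(k, one), g(k, one))), M = g(g(k, one), tree(g(k, one), g(k, one))) }, so Z = cons(node(3, g(g(k, one), tree(g(k, one), g(k, one))), one), g(g(k, one), tree(g(k, one), g(k, one)))).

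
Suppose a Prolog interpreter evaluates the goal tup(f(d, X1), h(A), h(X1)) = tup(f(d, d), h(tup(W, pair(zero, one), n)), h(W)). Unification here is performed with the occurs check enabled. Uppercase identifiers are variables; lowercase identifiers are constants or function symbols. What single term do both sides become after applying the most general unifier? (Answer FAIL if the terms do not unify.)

Decompose tup/3: f(d, X1) = f(d, d),  h(A) = h(tup(W, pair(zero, one), n)),  h(X1) = h(W).
Decompose f/2: d = d,  X1 = d.
Delete trivial equation d = d.
Bind X1 := d; substituting into the one remaining equation that mentions X1 gives: h(d) = h(W).
Decompose h/1: A = tup(W, pair(zero, one), n).
Bind A := tup(W, pair(zero, one), n); no other remaining equation mentions A.
Decompose h/1: d = W.
Bind W := d. Substituting into the earlier binding gives A := tup(d, pair(zero, one), n).
Applying the MGU to either side gives tup(f(d, d), h(tup(d, pair(zero, one), n)), h(d)).

tup(f(d, d), h(tup(d, pair(zero, one), n)), h(d))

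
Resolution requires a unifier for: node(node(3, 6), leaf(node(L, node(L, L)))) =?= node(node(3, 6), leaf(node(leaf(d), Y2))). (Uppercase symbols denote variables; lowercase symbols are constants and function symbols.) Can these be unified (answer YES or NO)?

YES

Decompose node/2: node(3, 6) =?= node(3, 6),  leaf(node(L, node(L, L))) =?= leaf(node(leaf(d), Y2)).
Delete trivial equation node(3, 6) =?= node(3, 6).
Decompose leaf/1: node(L, node(L, L)) =?= node(leaf(d), Y2).
Decompose node/2: L =?= leaf(d),  node(L, L) =?= Y2.
Bind L := leaf(d); substituting into the remaining equation gives: node(leaf(d), leaf(d)) =?= Y2.
Bind Y2 := node(leaf(d), leaf(d)).
No equations remain and no clash or occurs-check failure arose, so a unifier exists.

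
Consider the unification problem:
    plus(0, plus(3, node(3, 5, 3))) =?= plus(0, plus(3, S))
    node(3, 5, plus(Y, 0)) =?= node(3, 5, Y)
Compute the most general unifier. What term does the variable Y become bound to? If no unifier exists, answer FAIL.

Decompose plus/2: 0 =?= 0,  plus(3, node(3, 5, 3)) =?= plus(3, S).
Delete trivial equation 0 =?= 0.
Decompose plus/2: 3 =?= 3,  node(3, 5, 3) =?= S.
Delete trivial equation 3 =?= 3.
Bind S := node(3, 5, 3); no other remaining equation mentions S.
Decompose node/3: 3 =?= 3,  5 =?= 5,  plus(Y, 0) =?= Y.
Delete trivial equation 3 =?= 3.
Delete trivial equation 5 =?= 5.
Occurs check fails: Y occurs in plus(Y, 0); the equation Y =?= plus(Y, 0) has no finite solution.

FAIL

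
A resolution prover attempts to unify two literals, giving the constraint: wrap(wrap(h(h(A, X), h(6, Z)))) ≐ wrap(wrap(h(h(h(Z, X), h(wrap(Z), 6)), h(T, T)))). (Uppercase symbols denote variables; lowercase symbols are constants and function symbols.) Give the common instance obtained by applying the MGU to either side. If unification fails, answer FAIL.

Decompose wrap/1: wrap(h(h(A, X), h(6, Z))) ≐ wrap(h(h(h(Z, X), h(wrap(Z), 6)), h(T, T))).
Decompose wrap/1: h(h(A, X), h(6, Z)) ≐ h(h(h(Z, X), h(wrap(Z), 6)), h(T, T)).
Decompose h/2: h(A, X) ≐ h(h(Z, X), h(wrap(Z), 6)),  h(6, Z) ≐ h(T, T).
Decompose h/2: A ≐ h(Z, X),  X ≐ h(wrap(Z), 6).
Bind A := h(Z, X); no other remaining equation mentions A.
Bind X := h(wrap(Z), 6); no other remaining equation mentions X. Substituting into the earlier binding gives A := h(Z, h(wrap(Z), 6)).
Decompose h/2: 6 ≐ T,  Z ≐ T.
Bind T := 6; substituting into the remaining equation gives: Z ≐ 6.
Bind Z := 6. Substituting into the earlier bindings gives A := h(6, h(wrap(6), 6)), X := h(wrap(6), 6).
Applying the MGU to either side gives wrap(wrap(h(h(h(6, h(wrap(6), 6)), h(wrap(6), 6)), h(6, 6)))).

wrap(wrap(h(h(h(6, h(wrap(6), 6)), h(wrap(6), 6)), h(6, 6))))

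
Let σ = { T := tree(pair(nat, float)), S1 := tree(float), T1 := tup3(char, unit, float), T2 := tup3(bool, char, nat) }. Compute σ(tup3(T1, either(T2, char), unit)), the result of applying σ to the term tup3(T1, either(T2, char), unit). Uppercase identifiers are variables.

Replace each occurrence of T1 with tup3(char, unit, float).
Replace each occurrence of T2 with tup3(bool, char, nat).
Result: tup3(tup3(char, unit, float), either(tup3(bool, char, nat), char), unit).

tup3(tup3(char, unit, float), either(tup3(bool, char, nat), char), unit)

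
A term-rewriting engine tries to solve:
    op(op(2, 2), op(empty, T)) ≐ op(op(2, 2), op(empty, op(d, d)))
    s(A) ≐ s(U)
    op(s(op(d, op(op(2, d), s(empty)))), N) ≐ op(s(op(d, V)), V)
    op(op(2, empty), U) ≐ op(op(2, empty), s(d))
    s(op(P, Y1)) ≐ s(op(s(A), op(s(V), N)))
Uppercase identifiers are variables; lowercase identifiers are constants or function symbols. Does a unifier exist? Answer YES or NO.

Decompose op/2: op(2, 2) ≐ op(2, 2),  op(empty, T) ≐ op(empty, op(d, d)).
Delete trivial equation op(2, 2) ≐ op(2, 2).
Decompose op/2: empty ≐ empty,  T ≐ op(d, d).
Delete trivial equation empty ≐ empty.
Bind T := op(d, d); no other remaining equation mentions T.
Decompose s/1: A ≐ U.
Bind A := U; substituting into the one remaining equation that mentions A gives: s(op(P, Y1)) ≐ s(op(s(U), op(s(V), N))).
Decompose op/2: s(op(d, op(op(2, d), s(empty)))) ≐ s(op(d, V)),  N ≐ V.
Decompose s/1: op(d, op(op(2, d), s(empty))) ≐ op(d, V).
Decompose op/2: d ≐ d,  op(op(2, d), s(empty)) ≐ V.
Delete trivial equation d ≐ d.
Bind V := op(op(2, d), s(empty)); substituting into the 2 remaining equations that mention V gives: N ≐ op(op(2, d), s(empty)),  s(op(P, Y1)) ≐ s(op(s(U), op(s(op(op(2, d), s(empty))), N))).
Bind N := op(op(2, d), s(empty)); substituting into the one remaining equation that mentions N gives: s(op(P, Y1)) ≐ s(op(s(U), op(s(op(op(2, d), s(empty))), op(op(2, d), s(empty))))).
Decompose op/2: op(2, empty) ≐ op(2, empty),  U ≐ s(d).
Delete trivial equation op(2, empty) ≐ op(2, empty).
Bind U := s(d); substituting into the remaining equation gives: s(op(P, Y1)) ≐ s(op(s(s(d)), op(s(op(op(2, d), s(empty))), op(op(2, d), s(empty))))). Substituting into the earlier binding gives A := s(d).
Decompose s/1: op(P, Y1) ≐ op(s(s(d)), op(s(op(op(2, d), s(empty))), op(op(2, d), s(empty)))).
Decompose op/2: P ≐ s(s(d)),  Y1 ≐ op(s(op(op(2, d), s(empty))), op(op(2, d), s(empty))).
Bind P := s(s(d)); no other remaining equation mentions P.
Bind Y1 := op(s(op(op(2, d), s(empty))), op(op(2, d), s(empty))).
No equations remain and no clash or occurs-check failure arose, so a unifier exists.

YES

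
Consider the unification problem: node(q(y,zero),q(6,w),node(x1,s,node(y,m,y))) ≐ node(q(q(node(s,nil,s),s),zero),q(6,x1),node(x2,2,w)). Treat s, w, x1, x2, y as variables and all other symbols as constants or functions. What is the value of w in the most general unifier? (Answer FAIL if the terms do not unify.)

Decompose node/3: q(y,zero) ≐ q(q(node(s,nil,s),s),zero),  q(6,w) ≐ q(6,x1),  node(x1,s,node(y,m,y)) ≐ node(x2,2,w).
Decompose q/2: y ≐ q(node(s,nil,s),s),  zero ≐ zero.
Bind y := q(node(s,nil,s),s); substituting into the one remaining equation that mentions y gives: node(x1,s,node(q(node(s,nil,s),s),m,q(node(s,nil,s),s))) ≐ node(x2,2,w).
Delete trivial equation zero ≐ zero.
Decompose q/2: 6 ≐ 6,  w ≐ x1.
Delete trivial equation 6 ≐ 6.
Bind w := x1; substituting into the remaining equation gives: node(x1,s,node(q(node(s,nil,s),s),m,q(node(s,nil,s),s))) ≐ node(x2,2,x1).
Decompose node/3: x1 ≐ x2,  s ≐ 2,  node(q(node(s,nil,s),s),m,q(node(s,nil,s),s)) ≐ x1.
Bind x1 := x2; substituting into the one remaining equation that mentions x1 gives: node(q(node(s,nil,s),s),m,q(node(s,nil,s),s)) ≐ x2. Substituting into the earlier binding gives w := x2.
Bind s := 2; substituting into the remaining equation gives: node(q(node(2,nil,2),2),m,q(node(2,nil,2),2)) ≐ x2. Substituting into the earlier binding gives y := q(node(2,nil,2),2).
Bind x2 := node(q(node(2,nil,2),2),m,q(node(2,nil,2),2)). Substituting into the earlier bindings gives w := node(q(node(2,nil,2),2),m,q(node(2,nil,2),2)), x1 := node(q(node(2,nil,2),2),m,q(node(2,nil,2),2)).
MGU = { y := q(node(2,nil,2),2), w := node(q(node(2,nil,2),2),m,q(node(2,nil,2),2)), x1 := node(q(node(2,nil,2),2),m,q(node(2,nil,2),2)), s := 2, x2 := node(q(node(2,nil,2),2),m,q(node(2,nil,2),2)) }, so w := node(q(node(2,nil,2),2),m,q(node(2,nil,2),2)).

node(q(node(2,nil,2),2),m,q(node(2,nil,2),2))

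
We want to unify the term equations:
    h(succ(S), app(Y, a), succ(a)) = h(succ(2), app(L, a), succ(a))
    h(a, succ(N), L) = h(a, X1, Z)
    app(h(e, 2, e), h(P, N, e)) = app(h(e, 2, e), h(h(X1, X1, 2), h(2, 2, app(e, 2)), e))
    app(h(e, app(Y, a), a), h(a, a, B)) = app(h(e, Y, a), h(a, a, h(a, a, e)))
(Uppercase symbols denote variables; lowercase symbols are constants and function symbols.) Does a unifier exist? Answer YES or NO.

Decompose h/3: succ(S) = succ(2),  app(Y, a) = app(L, a),  succ(a) = succ(a).
Decompose succ/1: S = 2.
Bind S := 2; no other remaining equation mentions S.
Decompose app/2: Y = L,  a = a.
Bind Y := L; substituting into the one remaining equation that mentions Y gives: app(h(e, app(L, a), a), h(a, a, B)) = app(h(e, L, a), h(a, a, h(a, a, e))).
Delete trivial equation a = a.
Delete trivial equation succ(a) = succ(a).
Decompose h/3: a = a,  succ(N) = X1,  L = Z.
Delete trivial equation a = a.
Bind X1 := succ(N); substituting into the one remaining equation that mentions X1 gives: app(h(e, 2, e), h(P, N, e)) = app(h(e, 2, e), h(h(succ(N), succ(N), 2), h(2, 2, app(e, 2)), e)).
Bind L := Z; substituting into the one remaining equation that mentions L gives: app(h(e, app(Z, a), a), h(a, a, B)) = app(h(e, Z, a), h(a, a, h(a, a, e))). Substituting into the earlier binding gives Y := Z.
Decompose app/2: h(e, 2, e) = h(e, 2, e),  h(P, N, e) = h(h(succ(N), succ(N), 2), h(2, 2, app(e, 2)), e).
Delete trivial equation h(e, 2, e) = h(e, 2, e).
Decompose h/3: P = h(succ(N), succ(N), 2),  N = h(2, 2, app(e, 2)),  e = e.
Bind P := h(succ(N), succ(N), 2); no other remaining equation mentions P.
Bind N := h(2, 2, app(e, 2)); no other remaining equation mentions N. Substituting into the earlier bindings gives X1 := succ(h(2, 2, app(e, 2))), P := h(succ(h(2, 2, app(e, 2))), succ(h(2, 2, app(e, 2))), 2).
Delete trivial equation e = e.
Decompose app/2: h(e, app(Z, a), a) = h(e, Z, a),  h(a, a, B) = h(a, a, h(a, a, e)).
Decompose h/3: e = e,  app(Z, a) = Z,  a = a.
Delete trivial equation e = e.
Occurs check fails: Z occurs in app(Z, a); the equation Z = app(Z, a) has no finite solution.

NO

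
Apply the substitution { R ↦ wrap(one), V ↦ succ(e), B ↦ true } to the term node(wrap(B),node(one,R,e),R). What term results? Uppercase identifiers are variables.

node(wrap(true),node(one,wrap(one),e),wrap(one))

Replace each occurrence of R with wrap(one).
Replace each occurrence of B with true.
Result: node(wrap(true),node(one,wrap(one),e),wrap(one)).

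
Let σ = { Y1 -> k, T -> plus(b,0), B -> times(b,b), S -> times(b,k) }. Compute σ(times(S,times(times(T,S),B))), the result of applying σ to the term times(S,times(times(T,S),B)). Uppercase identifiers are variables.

Replace each occurrence of T with plus(b,0).
Replace each occurrence of B with times(b,b).
Replace each occurrence of S with times(b,k).
Result: times(times(b,k),times(times(plus(b,0),times(b,k)),times(b,b))).

times(times(b,k),times(times(plus(b,0),times(b,k)),times(b,b)))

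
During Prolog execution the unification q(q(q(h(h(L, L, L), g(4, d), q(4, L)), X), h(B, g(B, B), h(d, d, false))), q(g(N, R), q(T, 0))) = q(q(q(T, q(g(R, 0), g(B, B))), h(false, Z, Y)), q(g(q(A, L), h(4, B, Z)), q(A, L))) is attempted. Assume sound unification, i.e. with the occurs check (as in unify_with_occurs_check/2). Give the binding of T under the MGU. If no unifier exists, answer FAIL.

Decompose q/2: q(q(h(h(L, L, L), g(4, d), q(4, L)), X), h(B, g(B, B), h(d, d, false))) = q(q(T, q(g(R, 0), g(B, B))), h(false, Z, Y)),  q(g(N, R), q(T, 0)) = q(g(q(A, L), h(4, B, Z)), q(A, L)).
Decompose q/2: q(h(h(L, L, L), g(4, d), q(4, L)), X) = q(T, q(g(R, 0), g(B, B))),  h(B, g(B, B), h(d, d, false)) = h(false, Z, Y).
Decompose q/2: h(h(L, L, L), g(4, d), q(4, L)) = T,  X = q(g(R, 0), g(B, B)).
Bind T := h(h(L, L, L), g(4, d), q(4, L)); substituting into the one remaining equation that mentions T gives: q(g(N, R), q(h(h(L, L, L), g(4, d), q(4, L)), 0)) = q(g(q(A, L), h(4, B, Z)), q(A, L)).
Bind X := q(g(R, 0), g(B, B)); no other remaining equation mentions X.
Decompose h/3: B = false,  g(B, B) = Z,  h(d, d, false) = Y.
Bind B := false; substituting into the 2 remaining equations that mention B gives: g(false, false) = Z,  q(g(N, R), q(h(h(L, L, L), g(4, d), q(4, L)), 0)) = q(g(q(A, L), h(4, false, Z)), q(A, L)). Substituting into the earlier binding gives X := q(g(R, 0), g(false, false)).
Bind Z := g(false, false); substituting into the one remaining equation that mentions Z gives: q(g(N, R), q(h(h(L, L, L), g(4, d), q(4, L)), 0)) = q(g(q(A, L), h(4, false, g(false, false))), q(A, L)).
Bind Y := h(d, d, false); no other remaining equation mentions Y.
Decompose q/2: g(N, R) = g(q(A, L), h(4, false, g(false, false))),  q(h(h(L, L, L), g(4, d), q(4, L)), 0) = q(A, L).
Decompose g/2: N = q(A, L),  R = h(4, false, g(false, false)).
Bind N := q(A, L); no other remaining equation mentions N.
Bind R := h(4, false, g(false, false)); no other remaining equation mentions R. Substituting into the earlier binding gives X := q(g(h(4, false, g(false, false)), 0), g(false, false)).
Decompose q/2: h(h(L, L, L), g(4, d), q(4, L)) = A,  0 = L.
Bind A := h(h(L, L, L), g(4, d), q(4, L)); no other remaining equation mentions A. Substituting into the earlier binding gives N := q(h(h(L, L, L), g(4, d), q(4, L)), L).
Bind L := 0. Substituting into the earlier bindings gives T := h(h(0, 0, 0), g(4, d), q(4, 0)), N := q(h(h(0, 0, 0), g(4, d), q(4, 0)), 0), A := h(h(0, 0, 0), g(4, d), q(4, 0)).
MGU = { T -> h(h(0, 0, 0), g(4, d), q(4, 0)), X -> q(g(h(4, false, g(false, false)), 0), g(false, false)), B -> false, Z -> g(false, false), Y -> h(d, d, false), N -> q(h(h(0, 0, 0), g(4, d), q(4, 0)), 0), R -> h(4, false, g(false, false)), A -> h(h(0, 0, 0), g(4, d), q(4, 0)), L -> 0 }, so T -> h(h(0, 0, 0), g(4, d), q(4, 0)).

h(h(0, 0, 0), g(4, d), q(4, 0))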